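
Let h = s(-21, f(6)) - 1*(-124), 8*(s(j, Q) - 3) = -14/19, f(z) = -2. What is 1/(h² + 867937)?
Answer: 5776/5106230137 ≈ 1.1312e-6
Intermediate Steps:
s(j, Q) = 221/76 (s(j, Q) = 3 + (-14/19)/8 = 3 + (-14*1/19)/8 = 3 + (⅛)*(-14/19) = 3 - 7/76 = 221/76)
h = 9645/76 (h = 221/76 - 1*(-124) = 221/76 + 124 = 9645/76 ≈ 126.91)
1/(h² + 867937) = 1/((9645/76)² + 867937) = 1/(93026025/5776 + 867937) = 1/(5106230137/5776) = 5776/5106230137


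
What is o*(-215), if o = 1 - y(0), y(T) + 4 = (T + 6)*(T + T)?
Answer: -1075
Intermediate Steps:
y(T) = -4 + 2*T*(6 + T) (y(T) = -4 + (T + 6)*(T + T) = -4 + (6 + T)*(2*T) = -4 + 2*T*(6 + T))
o = 5 (o = 1 - (-4 + 2*0**2 + 12*0) = 1 - (-4 + 2*0 + 0) = 1 - (-4 + 0 + 0) = 1 - 1*(-4) = 1 + 4 = 5)
o*(-215) = 5*(-215) = -1075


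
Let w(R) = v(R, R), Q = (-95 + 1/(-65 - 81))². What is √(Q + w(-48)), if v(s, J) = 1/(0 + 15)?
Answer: √43291363965/2190 ≈ 95.007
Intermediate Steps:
Q = 192404641/21316 (Q = (-95 + 1/(-146))² = (-95 - 1/146)² = (-13871/146)² = 192404641/21316 ≈ 9026.3)
v(s, J) = 1/15
w(R) = 1/15
√(Q + w(-48)) = √(192404641/21316 + 1/15) = √(2886090931/319740) = √43291363965/2190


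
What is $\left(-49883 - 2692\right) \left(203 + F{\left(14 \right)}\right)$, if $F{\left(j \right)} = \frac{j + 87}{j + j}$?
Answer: $- \frac{304146375}{28} \approx -1.0862 \cdot 10^{7}$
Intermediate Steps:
$F{\left(j \right)} = \frac{87 + j}{2 j}$
$\left(-49883 - 2692\right) \left(203 + F{\left(14 \right)}\right) = \left(-49883 - 2692\right) \left(203 + \frac{87 + 14}{2 \cdot 14}\right) = - 52575 \left(203 + \frac{1}{2} \cdot \frac{1}{14} \cdot 101\right) = - 52575 \left(203 + \frac{101}{28}\right) = \left(-52575\right) \frac{5785}{28} = - \frac{304146375}{28}$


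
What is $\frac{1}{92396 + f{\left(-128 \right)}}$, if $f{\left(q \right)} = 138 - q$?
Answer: $\frac{1}{92662} \approx 1.0792 \cdot 10^{-5}$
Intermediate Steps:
$\frac{1}{92396 + f{\left(-128 \right)}} = \frac{1}{92396 + \left(138 - -128\right)} = \frac{1}{92396 + \left(138 + 128\right)} = \frac{1}{92396 + 266} = \frac{1}{92662}$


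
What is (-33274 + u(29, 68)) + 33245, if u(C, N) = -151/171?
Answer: -5110/171 ≈ -29.883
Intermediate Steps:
u(C, N) = -151/171 (u(C, N) = -151*1/171 = -151/171)
(-33274 + u(29, 68)) + 33245 = (-33274 - 151/171) + 33245 = -5690005/171 + 33245 = -5110/171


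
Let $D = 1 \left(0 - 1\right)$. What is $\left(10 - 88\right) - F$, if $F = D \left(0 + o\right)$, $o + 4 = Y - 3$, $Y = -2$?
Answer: $-87$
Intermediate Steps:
$o = -9$ ($o = -4 - 5 = -9$)
$D = -1$ ($D = 1 \left(-1\right) = -1$)
$F = 9$ ($F = - (0 - 9) = \left(-1\right) \left(-9\right) = 9$)
$\left(10 - 88\right) - F = \left(10 - 88\right) - 9 = -78 - 9 = -87$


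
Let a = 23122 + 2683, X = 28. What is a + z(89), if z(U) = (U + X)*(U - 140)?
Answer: 19838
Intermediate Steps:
z(U) = (-140 + U)*(28 + U) (z(U) = (U + 28)*(U - 140) = (28 + U)*(-140 + U) = (-140 + U)*(28 + U))
a = 25805
a + z(89) = 25805 + (-3920 + 89² - 112*89) = 25805 + (-3920 + 7921 - 9968) = 25805 - 5967 = 19838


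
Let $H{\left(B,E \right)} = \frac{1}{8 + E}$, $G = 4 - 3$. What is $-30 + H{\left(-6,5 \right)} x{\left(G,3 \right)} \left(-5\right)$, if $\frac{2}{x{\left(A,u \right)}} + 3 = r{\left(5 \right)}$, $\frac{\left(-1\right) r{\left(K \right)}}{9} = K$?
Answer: $- \frac{9355}{312} \approx -29.984$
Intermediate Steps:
$r{\left(K \right)} = - 9 K$
$G = 1$ ($G = 4 - 3 = 1$)
$x{\left(A,u \right)} = - \frac{1}{24}$ ($x{\left(A,u \right)} = \frac{2}{-3 - 45} = \frac{2}{-48} = 2 \left(- \frac{1}{48}\right) = - \frac{1}{24}$)
$-30 + H{\left(-6,5 \right)} x{\left(G,3 \right)} \left(-5\right) = -30 + \frac{\left(- \frac{1}{24}\right) \left(-5\right)}{8 + 5} = -30 + \frac{1}{13} \cdot \frac{5}{24} = -30 + \frac{5}{312} = - \frac{9355}{312}$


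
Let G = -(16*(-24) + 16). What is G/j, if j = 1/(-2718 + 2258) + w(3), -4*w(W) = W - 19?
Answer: 169280/1839 ≈ 92.050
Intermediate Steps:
w(W) = 19/4 - W/4 (w(W) = -(W - 19)/4 = -(-19 + W)/4 = 19/4 - W/4)
j = 1839/460 (j = 1/(-2718 + 2258) + (19/4 - ¼*3) = 1/(-460) + (19/4 - ¾) = -1/460 + 4 = 1839/460 ≈ 3.9978)
G = 368 (G = -(-384 + 16) = -1*(-368) = 368)
G/j = 368/(1839/460) = 368*(460/1839) = 169280/1839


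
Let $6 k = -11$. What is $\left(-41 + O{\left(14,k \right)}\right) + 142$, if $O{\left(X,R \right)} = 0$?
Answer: $101$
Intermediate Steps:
$k = - \frac{11}{6}$ ($k = \frac{1}{6} \left(-11\right) = - \frac{11}{6} \approx -1.8333$)
$\left(-41 + O{\left(14,k \right)}\right) + 142 = \left(-41 + 0\right) + 142 = -41 + 142 = 101$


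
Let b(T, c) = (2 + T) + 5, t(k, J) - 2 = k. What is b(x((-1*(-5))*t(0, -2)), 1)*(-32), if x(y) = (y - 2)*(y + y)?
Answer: -5344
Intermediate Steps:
t(k, J) = 2 + k
x(y) = 2*y*(-2 + y) (x(y) = (-2 + y)*(2*y) = 2*y*(-2 + y))
b(T, c) = 7 + T
b(x((-1*(-5))*t(0, -2)), 1)*(-32) = (7 + 2*((-1*(-5))*(2 + 0))*(-2 + (-1*(-5))*(2 + 0)))*(-32) = (7 + 2*(5*2)*(-2 + 5*2))*(-32) = (7 + 2*10*(-2 + 10))*(-32) = (7 + 2*10*8)*(-32) = (7 + 160)*(-32) = 167*(-32) = -5344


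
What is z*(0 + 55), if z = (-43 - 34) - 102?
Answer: -9845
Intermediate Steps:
z = -179 (z = -77 - 102 = -179)
z*(0 + 55) = -179*(0 + 55) = -179*55 = -9845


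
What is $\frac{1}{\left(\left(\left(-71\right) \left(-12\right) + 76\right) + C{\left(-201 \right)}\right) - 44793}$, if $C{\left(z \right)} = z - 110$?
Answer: $- \frac{1}{44176} \approx -2.2637 \cdot 10^{-5}$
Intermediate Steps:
$C{\left(z \right)} = -110 + z$
$\frac{1}{\left(\left(\left(-71\right) \left(-12\right) + 76\right) + C{\left(-201 \right)}\right) - 44793} = \frac{1}{\left(\left(\left(-71\right) \left(-12\right) + 76\right) - 311\right) - 44793} = \frac{1}{\left(\left(852 + 76\right) - 311\right) - 44793} = \frac{1}{\left(928 - 311\right) - 44793} = \frac{1}{617 - 44793} = \frac{1}{-44176} = - \frac{1}{44176}$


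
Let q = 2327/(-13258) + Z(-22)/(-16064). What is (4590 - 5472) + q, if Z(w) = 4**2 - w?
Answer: -46970792079/53244128 ≈ -882.18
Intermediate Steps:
Z(w) = 16 - w
q = -9471183/53244128 (q = 2327/(-13258) + (16 - 1*(-22))/(-16064) = 2327*(-1/13258) + (16 + 22)*(-1/16064) = -2327/13258 + 38*(-1/16064) = -2327/13258 - 19/8032 = -9471183/53244128 ≈ -0.17788)
(4590 - 5472) + q = (4590 - 5472) - 9471183/53244128 = -882 - 9471183/53244128 = -46970792079/53244128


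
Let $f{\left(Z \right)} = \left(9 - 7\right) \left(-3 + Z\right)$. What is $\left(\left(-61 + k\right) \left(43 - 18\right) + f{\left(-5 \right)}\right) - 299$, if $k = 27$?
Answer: $-1165$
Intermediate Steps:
$f{\left(Z \right)} = -6 + 2 Z$ ($f{\left(Z \right)} = 2 \left(-3 + Z\right) = -6 + 2 Z$)
$\left(\left(-61 + k\right) \left(43 - 18\right) + f{\left(-5 \right)}\right) - 299 = \left(\left(-61 + 27\right) \left(43 - 18\right) + \left(-6 + 2 \left(-5\right)\right)\right) - 299 = \left(\left(-34\right) 25 - 16\right) - 299 = \left(-850 - 16\right) - 299 = -866 - 299 = -1165$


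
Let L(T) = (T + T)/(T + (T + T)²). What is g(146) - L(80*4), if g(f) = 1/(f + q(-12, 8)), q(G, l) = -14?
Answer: 113/18788 ≈ 0.0060145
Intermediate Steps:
L(T) = 2*T/(T + 4*T²) (L(T) = (2*T)/(T + (2*T)²) = (2*T)/(T + 4*T²) = 2*T/(T + 4*T²))
g(f) = 1/(-14 + f) (g(f) = 1/(f - 14) = 1/(-14 + f))
g(146) - L(80*4) = 1/(-14 + 146) - 2/(1 + 4*(80*4)) = 1/132 - 2/(1 + 4*320) = 1/132 - 2/(1 + 1280) = 1/132 - 2/1281 = 113/18788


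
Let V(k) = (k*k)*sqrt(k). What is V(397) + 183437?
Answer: 183437 + 157609*sqrt(397) ≈ 3.3238e+6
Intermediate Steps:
V(k) = k**(5/2) (V(k) = k**2*sqrt(k) = k**(5/2))
V(397) + 183437 = 397**(5/2) + 183437 = 157609*sqrt(397) + 183437 = 183437 + 157609*sqrt(397)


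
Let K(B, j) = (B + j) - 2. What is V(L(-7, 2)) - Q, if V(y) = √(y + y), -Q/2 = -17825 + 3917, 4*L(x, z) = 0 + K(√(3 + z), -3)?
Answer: -27816 + I*√(10 - 2*√5)/2 ≈ -27816.0 + 1.1756*I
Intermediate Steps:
K(B, j) = -2 + B + j
L(x, z) = -5/4 + √(3 + z)/4 (L(x, z) = (0 + (-2 + √(3 + z) - 3))/4 = (0 + (-5 + √(3 + z)))/4 = (-5 + √(3 + z))/4 = -5/4 + √(3 + z)/4)
Q = 27816 (Q = -2*(-17825 + 3917) = -2*(-13908) = 27816)
V(y) = √2*√y (V(y) = √(2*y) = √2*√y)
V(L(-7, 2)) - Q = √2*√(-5/4 + √(3 + 2)/4) - 1*27816 = √2*√(-5/4 + √5/4) - 27816 = -27816 + √2*√(-5/4 + √5/4)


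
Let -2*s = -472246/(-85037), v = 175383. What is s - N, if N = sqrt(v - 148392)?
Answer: -236123/85037 - 3*sqrt(2999) ≈ -167.07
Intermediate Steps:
s = -236123/85037 (s = -(-236123)/(-85037) = -(-236123)*(-1)/85037 = -1/2*472246/85037 = -236123/85037 ≈ -2.7767)
N = 3*sqrt(2999) (N = sqrt(175383 - 148392) = sqrt(26991) = 3*sqrt(2999) ≈ 164.29)
s - N = -236123/85037 - 3*sqrt(2999)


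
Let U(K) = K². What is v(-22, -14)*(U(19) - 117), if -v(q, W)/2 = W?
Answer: 6832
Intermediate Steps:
v(q, W) = -2*W
v(-22, -14)*(U(19) - 117) = (-2*(-14))*(19² - 117) = 28*(361 - 117) = 28*244 = 6832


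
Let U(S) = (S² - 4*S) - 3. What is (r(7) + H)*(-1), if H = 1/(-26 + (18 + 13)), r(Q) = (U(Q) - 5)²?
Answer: -846/5 ≈ -169.20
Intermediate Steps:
U(S) = -3 + S² - 4*S
r(Q) = (-8 + Q² - 4*Q)² (r(Q) = ((-3 + Q² - 4*Q) - 5)² = (-8 + Q² - 4*Q)²)
H = ⅕ (H = 1/(-26 + 31) = 1/5 = ⅕ ≈ 0.20000)
(r(7) + H)*(-1) = ((8 - 1*7² + 4*7)² + ⅕)*(-1) = ((8 - 1*49 + 28)² + ⅕)*(-1) = ((8 - 49 + 28)² + ⅕)*(-1) = ((-13)² + ⅕)*(-1) = (169 + ⅕)*(-1) = (846/5)*(-1) = -846/5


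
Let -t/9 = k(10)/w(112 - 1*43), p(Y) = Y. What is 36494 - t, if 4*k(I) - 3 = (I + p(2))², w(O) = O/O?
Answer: 147299/4 ≈ 36825.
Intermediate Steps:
w(O) = 1
k(I) = ¾ + (2 + I)²/4 (k(I) = ¾ + (I + 2)²/4 = ¾ + (2 + I)²/4)
t = -1323/4 (t = -9*(¾ + (2 + 10)²/4)/1 = -9*(¾ + (¼)*12²) = -9*(¾ + (¼)*144) = -9*(¾ + 36) = -1323/4 ≈ -330.75)
36494 - t = 36494 - 1*(-1323/4) = 36494 + 1323/4 = 147299/4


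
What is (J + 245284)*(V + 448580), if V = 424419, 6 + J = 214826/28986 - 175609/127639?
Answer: 396118124625902622824/1849872027 ≈ 2.1413e+11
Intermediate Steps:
J = 65754508/1849872027 (J = -6 + (214826/28986 - 175609/127639) = -6 + (214826*(1/28986) - 175609*1/127639) = -6 + (107413/14493 - 175609/127639) = -6 + 11164986670/1849872027 = 65754508/1849872027 ≈ 0.035545)
(J + 245284)*(V + 448580) = (65754508/1849872027 + 245284)*(424419 + 448580) = (453744076025176/1849872027)*872999 = 396118124625902622824/1849872027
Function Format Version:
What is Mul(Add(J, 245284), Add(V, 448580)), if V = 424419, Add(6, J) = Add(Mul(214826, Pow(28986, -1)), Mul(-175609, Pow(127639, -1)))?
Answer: Rational(396118124625902622824, 1849872027) ≈ 2.1413e+11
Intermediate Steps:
J = Rational(65754508, 1849872027) (J = Add(-6, Add(Mul(214826, Pow(28986, -1)), Mul(-175609, Pow(127639, -1)))) = Add(-6, Add(Mul(214826, Rational(1, 28986)), Mul(-175609, Rational(1, 127639)))) = Add(-6, Add(Rational(107413, 14493), Rational(-175609, 127639))) = Add(-6, Rational(11164986670, 1849872027)) = Rational(65754508, 1849872027) ≈ 0.035545)
Mul(Add(J, 245284), Add(V, 448580)) = Mul(Add(Rational(65754508, 1849872027), 245284), Add(424419, 448580)) = Mul(Rational(453744076025176, 1849872027), 872999) = Rational(396118124625902622824, 1849872027)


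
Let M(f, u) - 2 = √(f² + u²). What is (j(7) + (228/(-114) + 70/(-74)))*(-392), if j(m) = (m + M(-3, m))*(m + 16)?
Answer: -2959600/37 - 9016*√58 ≈ -1.4865e+5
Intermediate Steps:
M(f, u) = 2 + √(f² + u²)
j(m) = (16 + m)*(2 + m + √(9 + m²)) (j(m) = (m + (2 + √((-3)² + m²)))*(m + 16) = (m + (2 + √(9 + m²)))*(16 + m) = (2 + m + √(9 + m²))*(16 + m) = (16 + m)*(2 + m + √(9 + m²)))
(j(7) + (228/(-114) + 70/(-74)))*(-392) = ((32 + 7² + 16*√(9 + 7²) + 18*7 + 7*√(9 + 7²)) + (228/(-114) + 70/(-74)))*(-392) = ((32 + 49 + 16*√(9 + 49) + 126 + 7*√(9 + 49)) + (228*(-1/114) + 70*(-1/74)))*(-392) = ((32 + 49 + 16*√58 + 126 + 7*√58) + (-2 - 35/37))*(-392) = ((207 + 23*√58) - 109/37)*(-392) = (7550/37 + 23*√58)*(-392) = -2959600/37 - 9016*√58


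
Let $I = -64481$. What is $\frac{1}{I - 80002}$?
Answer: $- \frac{1}{144483} \approx -6.9212 \cdot 10^{-6}$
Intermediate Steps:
$\frac{1}{I - 80002} = \frac{1}{-64481 - 80002} = \frac{1}{-144483} = - \frac{1}{144483}$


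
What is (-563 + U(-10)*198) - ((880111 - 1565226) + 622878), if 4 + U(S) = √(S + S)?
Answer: 60882 + 396*I*√5 ≈ 60882.0 + 885.48*I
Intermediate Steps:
U(S) = -4 + √2*√S (U(S) = -4 + √(S + S) = -4 + √(2*S) = -4 + √2*√S)
(-563 + U(-10)*198) - ((880111 - 1565226) + 622878) = (-563 + (-4 + √2*√(-10))*198) - ((880111 - 1565226) + 622878) = (-563 + (-4 + √2*(I*√10))*198) - (-685115 + 622878) = (-563 + (-4 + 2*I*√5)*198) - 1*(-62237) = (-563 + (-792 + 396*I*√5)) + 62237 = (-1355 + 396*I*√5) + 62237 = 60882 + 396*I*√5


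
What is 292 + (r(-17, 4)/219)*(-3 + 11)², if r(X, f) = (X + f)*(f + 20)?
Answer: 14660/73 ≈ 200.82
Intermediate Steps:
r(X, f) = (20 + f)*(X + f) (r(X, f) = (X + f)*(20 + f) = (20 + f)*(X + f))
292 + (r(-17, 4)/219)*(-3 + 11)² = 292 + ((4² + 20*(-17) + 20*4 - 17*4)/219)*(-3 + 11)² = 292 + ((16 - 340 + 80 - 68)*(1/219))*8² = 292 - 312*1/219*64 = 292 - 104/73*64 = 292 - 6656/73 = 14660/73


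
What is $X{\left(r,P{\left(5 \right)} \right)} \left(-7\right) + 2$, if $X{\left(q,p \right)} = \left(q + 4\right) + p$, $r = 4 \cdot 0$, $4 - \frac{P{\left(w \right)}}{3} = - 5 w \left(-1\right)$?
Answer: $415$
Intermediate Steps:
$P{\left(w \right)} = 12 - 15 w$ ($P{\left(w \right)} = 12 - 3 - 5 w \left(-1\right) = 12 - 3 \cdot 5 w = 12 - 15 w$)
$r = 0$
$X{\left(q,p \right)} = 4 + p + q$ ($X{\left(q,p \right)} = \left(4 + q\right) + p = 4 + p + q$)
$X{\left(r,P{\left(5 \right)} \right)} \left(-7\right) + 2 = \left(4 + \left(12 - 75\right) + 0\right) \left(-7\right) + 2 = \left(4 - 63 + 0\right) \left(-7\right) + 2 = \left(-59\right) \left(-7\right) + 2 = 413 + 2 = 415$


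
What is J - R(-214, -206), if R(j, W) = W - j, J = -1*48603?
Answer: -48611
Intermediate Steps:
J = -48603
J - R(-214, -206) = -48603 - (-206 - 1*(-214)) = -48603 - (-206 + 214) = -48603 - 1*8 = -48603 - 8 = -48611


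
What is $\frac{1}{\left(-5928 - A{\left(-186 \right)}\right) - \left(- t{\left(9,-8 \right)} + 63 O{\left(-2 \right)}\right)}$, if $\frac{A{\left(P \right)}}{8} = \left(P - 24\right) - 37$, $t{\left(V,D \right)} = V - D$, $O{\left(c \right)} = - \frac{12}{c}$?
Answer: $- \frac{1}{4313} \approx -0.00023186$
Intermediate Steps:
$A{\left(P \right)} = -488 + 8 P$ ($A{\left(P \right)} = 8 \left(\left(P - 24\right) - 37\right) = 8 \left(\left(-24 + P\right) - 37\right) = 8 \left(-61 + P\right) = -488 + 8 P$)
$\frac{1}{\left(-5928 - A{\left(-186 \right)}\right) - \left(- t{\left(9,-8 \right)} + 63 O{\left(-2 \right)}\right)} = \frac{1}{\left(-5928 - \left(-488 + 8 \left(-186\right)\right)\right) + \left(- 63 \left(- \frac{12}{-2}\right) + \left(9 - -8\right)\right)} = \frac{1}{\left(-5928 - \left(-488 - 1488\right)\right) + \left(- 63 \left(\left(-12\right) \left(- \frac{1}{2}\right)\right) + \left(9 + 8\right)\right)} = \frac{1}{\left(-5928 - -1976\right) + \left(\left(-63\right) 6 + 17\right)} = \frac{1}{\left(-5928 + 1976\right) + \left(-378 + 17\right)} = \frac{1}{-3952 - 361} = \frac{1}{-4313} = - \frac{1}{4313}$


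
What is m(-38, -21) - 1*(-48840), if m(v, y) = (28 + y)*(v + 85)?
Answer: 49169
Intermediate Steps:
m(v, y) = (28 + y)*(85 + v)
m(-38, -21) - 1*(-48840) = (2380 + 28*(-38) + 85*(-21) - 38*(-21)) - 1*(-48840) = (2380 - 1064 - 1785 + 798) + 48840 = 329 + 48840 = 49169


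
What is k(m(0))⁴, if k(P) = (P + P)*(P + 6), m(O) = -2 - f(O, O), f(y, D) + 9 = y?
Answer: 1097199376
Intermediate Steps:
f(y, D) = -9 + y
m(O) = 7 - O (m(O) = -2 - (-9 + O) = -2 + (9 - O) = 7 - O)
k(P) = 2*P*(6 + P) (k(P) = (2*P)*(6 + P) = 2*P*(6 + P))
k(m(0))⁴ = (2*(7 - 1*0)*(6 + (7 - 1*0)))⁴ = (2*(7 + 0)*(6 + (7 + 0)))⁴ = (2*7*(6 + 7))⁴ = (2*7*13)⁴ = 182⁴ = 1097199376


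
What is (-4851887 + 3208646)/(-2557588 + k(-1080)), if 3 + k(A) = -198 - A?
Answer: 1643241/2556709 ≈ 0.64272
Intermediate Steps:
k(A) = -201 - A (k(A) = -3 + (-198 - A) = -201 - A)
(-4851887 + 3208646)/(-2557588 + k(-1080)) = (-4851887 + 3208646)/(-2557588 + (-201 - 1*(-1080))) = -1643241/(-2557588 + (-201 + 1080)) = -1643241/(-2557588 + 879) = -1643241/(-2556709) = -1643241*(-1/2556709) = 1643241/2556709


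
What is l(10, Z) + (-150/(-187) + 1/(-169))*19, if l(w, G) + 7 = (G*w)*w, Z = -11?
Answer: -34506424/31603 ≈ -1091.9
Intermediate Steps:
l(w, G) = -7 + G*w² (l(w, G) = -7 + (G*w)*w = -7 + G*w²)
l(10, Z) + (-150/(-187) + 1/(-169))*19 = (-7 - 11*10²) + (-150/(-187) + 1/(-169))*19 = (-7 - 11*100) + (-150*(-1/187) + 1*(-1/169))*19 = (-7 - 1100) + (150/187 - 1/169)*19 = -1107 + (25163/31603)*19 = -1107 + 478097/31603 = -34506424/31603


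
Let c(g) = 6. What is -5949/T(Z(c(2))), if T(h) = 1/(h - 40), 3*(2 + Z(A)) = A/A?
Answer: 247875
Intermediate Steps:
Z(A) = -5/3 (Z(A) = -2 + (A/A)/3 = -2 + (1/3)*1 = -2 + 1/3 = -5/3)
T(h) = 1/(-40 + h)
-5949/T(Z(c(2))) = -5949/(1/(-40 - 5/3)) = -5949/(1/(-125/3)) = -5949/(-3/125) = -5949*(-125/3) = 247875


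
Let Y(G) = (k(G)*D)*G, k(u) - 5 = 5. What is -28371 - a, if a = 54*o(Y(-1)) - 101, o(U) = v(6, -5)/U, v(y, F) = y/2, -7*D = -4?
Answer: -564833/20 ≈ -28242.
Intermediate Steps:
k(u) = 10 (k(u) = 5 + 5 = 10)
D = 4/7 (D = -⅐*(-4) = 4/7 ≈ 0.57143)
v(y, F) = y/2 (v(y, F) = y*(½) = y/2)
Y(G) = 40*G/7 (Y(G) = (10*(4/7))*G = 40*G/7)
o(U) = 3/U (o(U) = ((½)*6)/U = 3/U)
a = -2587/20 (a = 54*(3/(((40/7)*(-1)))) - 101 = 54*(3/(-40/7)) - 101 = 54*(3*(-7/40)) - 101 = 54*(-21/40) - 101 = -567/20 - 101 = -2587/20 ≈ -129.35)
-28371 - a = -28371 - 1*(-2587/20) = -28371 + 2587/20 = -564833/20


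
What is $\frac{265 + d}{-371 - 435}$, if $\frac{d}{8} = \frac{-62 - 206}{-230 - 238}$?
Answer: $- \frac{31541}{94302} \approx -0.33447$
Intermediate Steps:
$d = \frac{536}{117}$ ($d = 8 \frac{-62 - 206}{-230 - 238} = 8 \left(- \frac{268}{-468}\right) = 8 \left(\left(-268\right) \left(- \frac{1}{468}\right)\right) = 8 \cdot \frac{67}{117} = \frac{536}{117} \approx 4.5812$)
$\frac{265 + d}{-371 - 435} = \frac{265 + \frac{536}{117}}{-371 - 435} = \frac{31541}{117 \left(-806\right)} = \frac{31541}{117} \left(- \frac{1}{806}\right) = - \frac{31541}{94302}$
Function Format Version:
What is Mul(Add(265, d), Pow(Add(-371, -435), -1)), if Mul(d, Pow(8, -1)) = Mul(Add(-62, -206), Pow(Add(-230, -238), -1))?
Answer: Rational(-31541, 94302) ≈ -0.33447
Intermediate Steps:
d = Rational(536, 117) (d = Mul(8, Mul(Add(-62, -206), Pow(Add(-230, -238), -1))) = Mul(8, Mul(-268, Pow(-468, -1))) = Mul(8, Mul(-268, Rational(-1, 468))) = Mul(8, Rational(67, 117)) = Rational(536, 117) ≈ 4.5812)
Mul(Add(265, d), Pow(Add(-371, -435), -1)) = Mul(Add(265, Rational(536, 117)), Pow(Add(-371, -435), -1)) = Mul(Rational(31541, 117), Pow(-806, -1)) = Mul(Rational(31541, 117), Rational(-1, 806)) = Rational(-31541, 94302)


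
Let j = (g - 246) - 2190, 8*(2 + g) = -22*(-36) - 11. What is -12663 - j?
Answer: -82581/8 ≈ -10323.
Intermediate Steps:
g = 765/8 (g = -2 + (-22*(-36) - 11)/8 = -2 + (792 - 11)/8 = -2 + (⅛)*781 = -2 + 781/8 = 765/8 ≈ 95.625)
j = -18723/8 (j = (765/8 - 246) - 2190 = -1203/8 - 2190 = -18723/8 ≈ -2340.4)
-12663 - j = -12663 - 1*(-18723/8) = -12663 + 18723/8 = -82581/8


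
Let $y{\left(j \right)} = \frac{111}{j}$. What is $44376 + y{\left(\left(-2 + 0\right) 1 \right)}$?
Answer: $\frac{88641}{2} \approx 44321.0$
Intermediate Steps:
$44376 + y{\left(\left(-2 + 0\right) 1 \right)} = 44376 + \frac{111}{\left(-2 + 0\right) 1} = 44376 + \frac{111}{\left(-2\right) 1} = 44376 + \frac{111}{-2} = 44376 + 111 \left(- \frac{1}{2}\right) = 44376 - \frac{111}{2} = \frac{88641}{2}$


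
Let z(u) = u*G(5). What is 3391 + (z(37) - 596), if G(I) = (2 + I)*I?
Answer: 4090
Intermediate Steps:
G(I) = I*(2 + I)
z(u) = 35*u (z(u) = u*(5*(2 + 5)) = u*(5*7) = u*35 = 35*u)
3391 + (z(37) - 596) = 3391 + (35*37 - 596) = 3391 + (1295 - 596) = 3391 + 699 = 4090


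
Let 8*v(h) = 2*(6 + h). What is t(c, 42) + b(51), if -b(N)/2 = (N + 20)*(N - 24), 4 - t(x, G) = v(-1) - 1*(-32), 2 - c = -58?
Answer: -15453/4 ≈ -3863.3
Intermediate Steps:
c = 60 (c = 2 - 1*(-58) = 2 + 58 = 60)
v(h) = 3/2 + h/4 (v(h) = (2*(6 + h))/8 = (12 + 2*h)/8 = 3/2 + h/4)
t(x, G) = -117/4 (t(x, G) = 4 - ((3/2 + (¼)*(-1)) - 1*(-32)) = 4 - ((3/2 - ¼) + 32) = 4 - (5/4 + 32) = 4 - 1*133/4 = 4 - 133/4 = -117/4)
b(N) = -2*(-24 + N)*(20 + N) (b(N) = -2*(N + 20)*(N - 24) = -2*(20 + N)*(-24 + N) = -2*(-24 + N)*(20 + N))
t(c, 42) + b(51) = -117/4 + (960 - 2*51² + 8*51) = -117/4 + (960 - 2*2601 + 408) = -117/4 + (960 - 5202 + 408) = -117/4 - 3834 = -15453/4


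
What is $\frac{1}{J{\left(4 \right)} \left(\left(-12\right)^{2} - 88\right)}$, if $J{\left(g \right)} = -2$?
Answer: $- \frac{1}{112} \approx -0.0089286$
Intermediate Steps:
$\frac{1}{J{\left(4 \right)} \left(\left(-12\right)^{2} - 88\right)} = \frac{1}{\left(-2\right) \left(\left(-12\right)^{2} - 88\right)} = \frac{1}{\left(-2\right) \left(144 - 88\right)} = \frac{1}{\left(-2\right) 56} = \frac{1}{-112} = - \frac{1}{112}$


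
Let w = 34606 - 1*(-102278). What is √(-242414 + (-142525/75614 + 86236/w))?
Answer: I*√13414188168203916626610/235235154 ≈ 492.36*I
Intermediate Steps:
w = 136884 (w = 34606 + 102278 = 136884)
√(-242414 + (-142525/75614 + 86236/w)) = √(-242414 + (-142525/75614 + 86236/136884)) = √(-242414 + (-142525*1/75614 + 86236*(1/136884))) = √(-242414 + (-142525/75614 + 21559/34221)) = √(-242414 - 295198709/235235154) = √(-57024589820465/235235154) = I*√13414188168203916626610/235235154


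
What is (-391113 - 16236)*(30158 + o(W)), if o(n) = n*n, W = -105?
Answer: -16775853867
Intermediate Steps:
o(n) = n**2
(-391113 - 16236)*(30158 + o(W)) = (-391113 - 16236)*(30158 + (-105)**2) = -407349*(30158 + 11025) = -407349*41183 = -16775853867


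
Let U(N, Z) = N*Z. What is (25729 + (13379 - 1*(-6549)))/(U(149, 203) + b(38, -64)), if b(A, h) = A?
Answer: 5073/3365 ≈ 1.5076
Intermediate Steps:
(25729 + (13379 - 1*(-6549)))/(U(149, 203) + b(38, -64)) = (25729 + (13379 - 1*(-6549)))/(149*203 + 38) = (25729 + (13379 + 6549))/(30247 + 38) = (25729 + 19928)/30285 = 45657*(1/30285) = 5073/3365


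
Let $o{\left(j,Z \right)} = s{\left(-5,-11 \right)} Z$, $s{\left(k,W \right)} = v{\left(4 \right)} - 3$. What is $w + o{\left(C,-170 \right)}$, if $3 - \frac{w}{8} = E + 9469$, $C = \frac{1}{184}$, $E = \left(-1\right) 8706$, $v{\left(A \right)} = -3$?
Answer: $-5060$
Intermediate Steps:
$s{\left(k,W \right)} = -6$ ($s{\left(k,W \right)} = -3 - 3 = -6$)
$E = -8706$
$C = \frac{1}{184} \approx 0.0054348$
$o{\left(j,Z \right)} = - 6 Z$
$w = -6080$ ($w = 24 - 8 \left(-8706 + 9469\right) = 24 - 6104 = -6080$)
$w + o{\left(C,-170 \right)} = -6080 - -1020 = -6080 + 1020 = -5060$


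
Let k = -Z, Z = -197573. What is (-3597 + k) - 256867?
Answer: -62891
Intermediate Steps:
k = 197573 (k = -1*(-197573) = 197573)
(-3597 + k) - 256867 = (-3597 + 197573) - 256867 = 193976 - 256867 = -62891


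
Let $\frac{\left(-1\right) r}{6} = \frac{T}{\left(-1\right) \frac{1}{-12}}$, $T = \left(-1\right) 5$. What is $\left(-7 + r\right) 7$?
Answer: $2471$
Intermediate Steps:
$T = -5$
$r = 360$ ($r = - 6 \left(- \frac{5}{\left(-1\right) \frac{1}{-12}}\right) = - 6 \left(- \frac{5}{\left(-1\right) \left(- \frac{1}{12}\right)}\right) = - 6 \left(- 5 \frac{1}{\frac{1}{12}}\right) = - 6 \left(\left(-5\right) 12\right) = \left(-6\right) \left(-60\right) = 360$)
$\left(-7 + r\right) 7 = \left(-7 + 360\right) 7 = 353 \cdot 7 = 2471$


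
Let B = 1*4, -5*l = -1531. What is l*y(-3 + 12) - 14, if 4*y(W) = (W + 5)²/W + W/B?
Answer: 262847/144 ≈ 1825.3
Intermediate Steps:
l = 1531/5 (l = -⅕*(-1531) = 1531/5 ≈ 306.20)
B = 4
y(W) = W/16 + (5 + W)²/(4*W) (y(W) = ((W + 5)²/W + W/4)/4 = ((5 + W)²/W + W*(¼))/4 = ((5 + W)²/W + W/4)/4 = (W/4 + (5 + W)²/W)/4 = W/16 + (5 + W)²/(4*W))
l*y(-3 + 12) - 14 = 1531*((-3 + 12)/16 + (5 + (-3 + 12))²/(4*(-3 + 12)))/5 - 14 = 1531*((1/16)*9 + (¼)*(5 + 9)²/9)/5 - 14 = 1531*(9/16 + (¼)*(⅑)*14²)/5 - 14 = 1531*(9/16 + (¼)*(⅑)*196)/5 - 14 = 1531*(9/16 + 49/9)/5 - 14 = (1531/5)*(865/144) - 14 = 264863/144 - 14 = 262847/144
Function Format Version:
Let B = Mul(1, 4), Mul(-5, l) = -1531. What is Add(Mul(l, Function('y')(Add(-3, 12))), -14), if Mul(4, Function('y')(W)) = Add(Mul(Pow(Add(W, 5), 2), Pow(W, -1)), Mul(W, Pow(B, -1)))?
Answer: Rational(262847, 144) ≈ 1825.3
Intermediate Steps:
l = Rational(1531, 5) (l = Mul(Rational(-1, 5), -1531) = Rational(1531, 5) ≈ 306.20)
B = 4
Function('y')(W) = Add(Mul(Rational(1, 16), W), Mul(Rational(1, 4), Pow(W, -1), Pow(Add(5, W), 2))) (Function('y')(W) = Mul(Rational(1, 4), Add(Mul(Pow(Add(W, 5), 2), Pow(W, -1)), Mul(W, Pow(4, -1)))) = Mul(Rational(1, 4), Add(Mul(Pow(Add(5, W), 2), Pow(W, -1)), Mul(W, Rational(1, 4)))) = Mul(Rational(1, 4), Add(Mul(Pow(W, -1), Pow(Add(5, W), 2)), Mul(Rational(1, 4), W))) = Mul(Rational(1, 4), Add(Mul(Rational(1, 4), W), Mul(Pow(W, -1), Pow(Add(5, W), 2)))) = Add(Mul(Rational(1, 16), W), Mul(Rational(1, 4), Pow(W, -1), Pow(Add(5, W), 2))))
Add(Mul(l, Function('y')(Add(-3, 12))), -14) = Add(Mul(Rational(1531, 5), Add(Mul(Rational(1, 16), Add(-3, 12)), Mul(Rational(1, 4), Pow(Add(-3, 12), -1), Pow(Add(5, Add(-3, 12)), 2)))), -14) = Add(Mul(Rational(1531, 5), Add(Mul(Rational(1, 16), 9), Mul(Rational(1, 4), Pow(9, -1), Pow(Add(5, 9), 2)))), -14) = Add(Mul(Rational(1531, 5), Add(Rational(9, 16), Mul(Rational(1, 4), Rational(1, 9), Pow(14, 2)))), -14) = Add(Mul(Rational(1531, 5), Add(Rational(9, 16), Mul(Rational(1, 4), Rational(1, 9), 196))), -14) = Add(Mul(Rational(1531, 5), Add(Rational(9, 16), Rational(49, 9))), -14) = Add(Mul(Rational(1531, 5), Rational(865, 144)), -14) = Add(Rational(264863, 144), -14) = Rational(262847, 144)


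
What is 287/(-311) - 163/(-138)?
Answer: 11087/42918 ≈ 0.25833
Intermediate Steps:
287/(-311) - 163/(-138) = 287*(-1/311) - 163*(-1/138) = -287/311 + 163/138 = 11087/42918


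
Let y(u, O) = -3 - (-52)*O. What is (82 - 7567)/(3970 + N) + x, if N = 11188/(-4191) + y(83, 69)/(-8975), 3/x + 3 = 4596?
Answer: -86178462969832/45689031689033 ≈ -1.8862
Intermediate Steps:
y(u, O) = -3 + 52*O
x = 1/1531 (x = 3/(-3 + 4596) = 3/4593 = 3*(1/4593) = 1/1531 ≈ 0.00065317)
N = -23087407/7522845 (N = 11188/(-4191) + (-3 + 52*69)/(-8975) = 11188*(-1/4191) + (-3 + 3588)*(-1/8975) = -11188/4191 + 3585*(-1/8975) = -11188/4191 - 717/1795 = -23087407/7522845 ≈ -3.0690)
(82 - 7567)/(3970 + N) + x = (82 - 7567)/(3970 - 23087407/7522845) + 1/1531 = -7485/29842607243/7522845 + 1/1531 = -7485*7522845/29842607243 + 1/1531 = -56308494825/29842607243 + 1/1531 = -86178462969832/45689031689033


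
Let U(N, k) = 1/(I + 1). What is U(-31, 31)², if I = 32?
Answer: 1/1089 ≈ 0.00091827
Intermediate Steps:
U(N, k) = 1/33 (U(N, k) = 1/(32 + 1) = 1/33)
U(-31, 31)² = (1/33)² = 1/1089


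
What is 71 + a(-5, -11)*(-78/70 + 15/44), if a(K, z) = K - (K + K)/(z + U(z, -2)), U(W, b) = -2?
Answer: 302149/4004 ≈ 75.462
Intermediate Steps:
a(K, z) = K - 2*K/(-2 + z) (a(K, z) = K - (K + K)/(z - 2) = K - 2*K/(-2 + z))
71 + a(-5, -11)*(-78/70 + 15/44) = 71 + (-5*(-4 - 11)/(-2 - 11))*(-78/70 + 15/44) = 71 + (-5*(-15)/(-13))*(-78*1/70 + 15*(1/44)) = 71 + (-5*(-1/13)*(-15))*(-39/35 + 15/44) = 71 - 75/13*(-1191/1540) = 71 + 17865/4004 = 302149/4004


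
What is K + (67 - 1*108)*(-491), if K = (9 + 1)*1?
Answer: 20141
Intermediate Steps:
K = 10 (K = 10*1 = 10)
K + (67 - 1*108)*(-491) = 10 + (67 - 1*108)*(-491) = 10 + (67 - 108)*(-491) = 10 - 41*(-491) = 10 + 20131 = 20141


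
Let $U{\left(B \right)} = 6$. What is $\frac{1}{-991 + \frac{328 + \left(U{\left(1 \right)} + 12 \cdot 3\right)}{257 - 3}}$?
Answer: $- \frac{127}{125672} \approx -0.0010106$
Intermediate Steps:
$\frac{1}{-991 + \frac{328 + \left(U{\left(1 \right)} + 12 \cdot 3\right)}{257 - 3}} = \frac{1}{-991 + \frac{328 + \left(6 + 12 \cdot 3\right)}{257 - 3}} = \frac{1}{-991 + \frac{328 + \left(6 + 36\right)}{254}} = \frac{1}{-991 + \left(328 + 42\right) \frac{1}{254}} = \frac{1}{-991 + 370 \cdot \frac{1}{254}} = \frac{1}{-991 + \frac{185}{127}} = \frac{1}{- \frac{125672}{127}} = - \frac{127}{125672}$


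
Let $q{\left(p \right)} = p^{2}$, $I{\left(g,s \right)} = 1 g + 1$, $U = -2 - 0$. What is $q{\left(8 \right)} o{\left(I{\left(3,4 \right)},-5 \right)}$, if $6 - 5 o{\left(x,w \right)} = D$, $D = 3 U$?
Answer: $\frac{768}{5} \approx 153.6$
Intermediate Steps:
$U = -2$ ($U = -2 + 0 = -2$)
$I{\left(g,s \right)} = 1 + g$ ($I{\left(g,s \right)} = g + 1 = 1 + g$)
$D = -6$ ($D = 3 \left(-2\right) = -6$)
$o{\left(x,w \right)} = \frac{12}{5}$ ($o{\left(x,w \right)} = \frac{6}{5} - - \frac{6}{5} = \frac{6}{5} + \frac{6}{5} = \frac{12}{5}$)
$q{\left(8 \right)} o{\left(I{\left(3,4 \right)},-5 \right)} = 8^{2} \cdot \frac{12}{5} = 64 \cdot \frac{12}{5} = \frac{768}{5}$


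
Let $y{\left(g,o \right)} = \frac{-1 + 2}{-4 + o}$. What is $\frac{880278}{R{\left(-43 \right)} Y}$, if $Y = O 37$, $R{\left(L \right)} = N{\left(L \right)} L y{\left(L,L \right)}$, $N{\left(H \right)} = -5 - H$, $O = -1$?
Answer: $- \frac{20686533}{30229} \approx -684.33$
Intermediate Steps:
$y{\left(g,o \right)} = \frac{1}{-4 + o}$ ($y{\left(g,o \right)} = 1 \frac{1}{-4 + o} = \frac{1}{-4 + o}$)
$R{\left(L \right)} = \frac{L \left(-5 - L\right)}{-4 + L}$ ($R{\left(L \right)} = \frac{\left(-5 - L\right) L}{-4 + L} = \frac{L \left(-5 - L\right)}{-4 + L}$)
$Y = -37$ ($Y = \left(-1\right) 37 = -37$)
$\frac{880278}{R{\left(-43 \right)} Y} = \frac{880278}{\left(-1\right) \left(-43\right) \frac{1}{-4 - 43} \left(5 - 43\right) \left(-37\right)} = \frac{880278}{\left(-1\right) \left(-43\right) \frac{1}{-47} \left(-38\right) \left(-37\right)} = \frac{880278}{\left(-1\right) \left(-43\right) \left(- \frac{1}{47}\right) \left(-38\right) \left(-37\right)} = \frac{880278}{\frac{1634}{47} \left(-37\right)} = \frac{880278}{- \frac{60458}{47}} = 880278 \left(- \frac{47}{60458}\right) = - \frac{20686533}{30229}$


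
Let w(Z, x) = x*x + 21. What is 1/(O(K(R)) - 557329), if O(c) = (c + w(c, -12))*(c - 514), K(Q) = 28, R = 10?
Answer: -1/651127 ≈ -1.5358e-6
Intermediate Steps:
w(Z, x) = 21 + x**2 (w(Z, x) = x**2 + 21 = 21 + x**2)
O(c) = (-514 + c)*(165 + c) (O(c) = (c + (21 + (-12)**2))*(c - 514) = (c + (21 + 144))*(-514 + c) = (c + 165)*(-514 + c) = (165 + c)*(-514 + c) = (-514 + c)*(165 + c))
1/(O(K(R)) - 557329) = 1/((-84810 + 28**2 - 349*28) - 557329) = 1/((-84810 + 784 - 9772) - 557329) = 1/(-93798 - 557329) = 1/(-651127) = -1/651127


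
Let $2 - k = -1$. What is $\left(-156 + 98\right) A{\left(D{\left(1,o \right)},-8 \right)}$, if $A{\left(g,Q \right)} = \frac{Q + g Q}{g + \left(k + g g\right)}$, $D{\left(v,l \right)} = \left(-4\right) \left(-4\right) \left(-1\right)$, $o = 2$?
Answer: $- \frac{2320}{81} \approx -28.642$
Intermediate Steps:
$k = 3$ ($k = 2 - -1 = 2 + 1 = 3$)
$D{\left(v,l \right)} = -16$ ($D{\left(v,l \right)} = 16 \left(-1\right) = -16$)
$A{\left(g,Q \right)} = \frac{Q + Q g}{3 + g + g^{2}}$ ($A{\left(g,Q \right)} = \frac{Q + g Q}{g + \left(3 + g g\right)} = \frac{Q + Q g}{g + \left(3 + g^{2}\right)} = \frac{Q + Q g}{3 + g + g^{2}}$)
$\left(-156 + 98\right) A{\left(D{\left(1,o \right)},-8 \right)} = \left(-156 + 98\right) \left(- \frac{8 \left(1 - 16\right)}{3 - 16 + \left(-16\right)^{2}}\right) = - 58 \left(\left(-8\right) \frac{1}{3 - 16 + 256} \left(-15\right)\right) = - 58 \left(\left(-8\right) \frac{1}{243} \left(-15\right)\right) = \left(-58\right) \frac{40}{81} = - \frac{2320}{81}$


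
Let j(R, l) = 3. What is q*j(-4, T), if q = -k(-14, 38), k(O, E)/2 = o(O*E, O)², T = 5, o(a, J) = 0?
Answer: 0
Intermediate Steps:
k(O, E) = 0 (k(O, E) = 2*0² = 2*0 = 0)
q = 0 (q = -1*0 = 0)
q*j(-4, T) = 0*3 = 0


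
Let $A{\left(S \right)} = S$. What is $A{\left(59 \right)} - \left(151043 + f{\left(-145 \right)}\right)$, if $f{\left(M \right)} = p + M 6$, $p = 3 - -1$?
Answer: $-150118$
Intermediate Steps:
$p = 4$ ($p = 3 + 1 = 4$)
$f{\left(M \right)} = 4 + 6 M$ ($f{\left(M \right)} = 4 + M 6 = 4 + 6 M$)
$A{\left(59 \right)} - \left(151043 + f{\left(-145 \right)}\right) = 59 - \left(151043 + \left(4 + 6 \left(-145\right)\right)\right) = 59 - \left(151043 + \left(4 - 870\right)\right) = 59 - \left(151043 - 866\right) = 59 - 150177 = -150118$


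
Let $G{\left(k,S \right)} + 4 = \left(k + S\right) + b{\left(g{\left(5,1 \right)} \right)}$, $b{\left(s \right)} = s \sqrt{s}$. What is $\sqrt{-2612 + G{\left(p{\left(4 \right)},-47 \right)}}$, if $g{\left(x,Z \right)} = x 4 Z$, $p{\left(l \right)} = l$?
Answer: $\sqrt{-2659 + 40 \sqrt{5}} \approx 50.691 i$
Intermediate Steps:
$g{\left(x,Z \right)} = 4 Z x$ ($g{\left(x,Z \right)} = 4 x Z = 4 Z x$)
$b{\left(s \right)} = s^{\frac{3}{2}}$
$G{\left(k,S \right)} = -4 + S + k + 40 \sqrt{5}$ ($G{\left(k,S \right)} = -4 + \left(\left(k + S\right) + \left(4 \cdot 1 \cdot 5\right)^{\frac{3}{2}}\right) = -4 + \left(\left(S + k\right) + 20^{\frac{3}{2}}\right) = -4 + \left(\left(S + k\right) + 40 \sqrt{5}\right) = -4 + \left(S + k + 40 \sqrt{5}\right) = -4 + S + k + 40 \sqrt{5}$)
$\sqrt{-2612 + G{\left(p{\left(4 \right)},-47 \right)}} = \sqrt{-2612 + \left(-4 - 47 + 4 + 40 \sqrt{5}\right)} = \sqrt{-2612 - \left(47 - 40 \sqrt{5}\right)} = \sqrt{-2659 + 40 \sqrt{5}}$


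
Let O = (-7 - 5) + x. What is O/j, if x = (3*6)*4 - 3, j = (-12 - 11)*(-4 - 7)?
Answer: 57/253 ≈ 0.22530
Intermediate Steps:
j = 253 (j = -23*(-11) = 253)
x = 69 (x = 18*4 - 3 = 72 - 3 = 69)
O = 57 (O = (-7 - 5) + 69 = -12 + 69 = 57)
O/j = 57/253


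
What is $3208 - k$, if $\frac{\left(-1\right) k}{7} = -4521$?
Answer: $-28439$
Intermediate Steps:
$k = 31647$ ($k = \left(-7\right) \left(-4521\right) = 31647$)
$3208 - k = 3208 - 31647 = -28439$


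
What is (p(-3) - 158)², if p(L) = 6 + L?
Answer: 24025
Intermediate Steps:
(p(-3) - 158)² = ((6 - 3) - 158)² = (3 - 158)² = (-155)² = 24025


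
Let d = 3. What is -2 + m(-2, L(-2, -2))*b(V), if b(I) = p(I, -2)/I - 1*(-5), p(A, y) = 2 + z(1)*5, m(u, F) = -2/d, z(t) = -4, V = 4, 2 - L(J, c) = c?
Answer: -7/3 ≈ -2.3333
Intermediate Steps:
L(J, c) = 2 - c
m(u, F) = -⅔ (m(u, F) = -2/3 = -2*⅓ = -⅔)
p(A, y) = -18 (p(A, y) = 2 - 4*5 = 2 - 20 = -18)
b(I) = 5 - 18/I (b(I) = -18/I - 1*(-5) = -18/I + 5 = 5 - 18/I)
-2 + m(-2, L(-2, -2))*b(V) = -2 - 2*(5 - 18/4)/3 = -2 - 2*(5 - 18*¼)/3 = -2 - 2*(5 - 9/2)/3 = -2 - ⅔*½ = -2 - ⅓ = -7/3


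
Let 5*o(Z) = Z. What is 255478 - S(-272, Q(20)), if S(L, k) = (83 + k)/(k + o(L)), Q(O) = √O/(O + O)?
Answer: 302421078327/1183739 + 2748*√5/1183739 ≈ 2.5548e+5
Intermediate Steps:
o(Z) = Z/5
Q(O) = 1/(2*√O) (Q(O) = √O/((2*O)) = (1/(2*O))*√O = 1/(2*√O))
S(L, k) = (83 + k)/(k + L/5)
255478 - S(-272, Q(20)) = 255478 - 5*(83 + 1/(2*√20))/(-272 + 5*(1/(2*√20))) = 255478 - 5*(83 + (√5/10)/2)/(-272 + 5*((√5/10)/2)) = 255478 - 5*(83 + √5/20)/(-272 + 5*(√5/20)) = 255478 - 5*(83 + √5/20)/(-272 + √5/4)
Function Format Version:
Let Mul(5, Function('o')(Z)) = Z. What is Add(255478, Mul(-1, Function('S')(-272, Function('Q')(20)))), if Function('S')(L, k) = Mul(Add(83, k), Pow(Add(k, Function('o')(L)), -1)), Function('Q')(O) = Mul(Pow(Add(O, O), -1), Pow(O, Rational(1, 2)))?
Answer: Add(Rational(302421078327, 1183739), Mul(Rational(2748, 1183739), Pow(5, Rational(1, 2)))) ≈ 2.5548e+5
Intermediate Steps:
Function('o')(Z) = Mul(Rational(1, 5), Z)
Function('Q')(O) = Mul(Rational(1, 2), Pow(O, Rational(-1, 2))) (Function('Q')(O) = Mul(Pow(Mul(2, O), -1), Pow(O, Rational(1, 2))) = Mul(Mul(Rational(1, 2), Pow(O, -1)), Pow(O, Rational(1, 2))) = Mul(Rational(1, 2), Pow(O, Rational(-1, 2))))
Function('S')(L, k) = Mul(Pow(Add(k, Mul(Rational(1, 5), L)), -1), Add(83, k)) (Function('S')(L, k) = Mul(Add(83, k), Pow(Add(k, Mul(Rational(1, 5), L)), -1)) = Mul(Pow(Add(k, Mul(Rational(1, 5), L)), -1), Add(83, k)))
Add(255478, Mul(-1, Function('S')(-272, Function('Q')(20)))) = Add(255478, Mul(-1, Mul(5, Pow(Add(-272, Mul(5, Mul(Rational(1, 2), Pow(20, Rational(-1, 2))))), -1), Add(83, Mul(Rational(1, 2), Pow(20, Rational(-1, 2))))))) = Add(255478, Mul(-1, Mul(5, Pow(Add(-272, Mul(5, Mul(Rational(1, 2), Mul(Rational(1, 10), Pow(5, Rational(1, 2)))))), -1), Add(83, Mul(Rational(1, 2), Mul(Rational(1, 10), Pow(5, Rational(1, 2)))))))) = Add(255478, Mul(-1, Mul(5, Pow(Add(-272, Mul(5, Mul(Rational(1, 20), Pow(5, Rational(1, 2))))), -1), Add(83, Mul(Rational(1, 20), Pow(5, Rational(1, 2))))))) = Add(255478, Mul(-1, Mul(5, Pow(Add(-272, Mul(Rational(1, 4), Pow(5, Rational(1, 2)))), -1), Add(83, Mul(Rational(1, 20), Pow(5, Rational(1, 2))))))) = Add(255478, Mul(-5, Pow(Add(-272, Mul(Rational(1, 4), Pow(5, Rational(1, 2)))), -1), Add(83, Mul(Rational(1, 20), Pow(5, Rational(1, 2))))))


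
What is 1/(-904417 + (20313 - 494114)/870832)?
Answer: -870832/787595738745 ≈ -1.1057e-6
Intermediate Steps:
1/(-904417 + (20313 - 494114)/870832) = 1/(-904417 - 473801*1/870832) = 1/(-904417 - 473801/870832) = 1/(-787595738745/870832) = -870832/787595738745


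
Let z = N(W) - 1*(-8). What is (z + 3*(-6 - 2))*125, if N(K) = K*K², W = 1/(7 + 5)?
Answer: -3455875/1728 ≈ -1999.9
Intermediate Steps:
W = 1/12 ≈ 0.083333
N(K) = K³
z = 13825/1728 (z = (1/12)³ - 1*(-8) = 1/1728 + 8 = 13825/1728 ≈ 8.0006)
(z + 3*(-6 - 2))*125 = (13825/1728 + 3*(-6 - 2))*125 = (13825/1728 + 3*(-8))*125 = (13825/1728 - 24)*125 = -27647/1728*125 = -3455875/1728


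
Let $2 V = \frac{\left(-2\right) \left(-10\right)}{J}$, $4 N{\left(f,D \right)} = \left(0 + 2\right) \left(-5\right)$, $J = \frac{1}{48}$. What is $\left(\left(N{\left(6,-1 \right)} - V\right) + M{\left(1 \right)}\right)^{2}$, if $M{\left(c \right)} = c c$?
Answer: $\frac{927369}{4} \approx 2.3184 \cdot 10^{5}$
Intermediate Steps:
$M{\left(c \right)} = c^{2}$
$J = \frac{1}{48} \approx 0.020833$
$N{\left(f,D \right)} = - \frac{5}{2}$ ($N{\left(f,D \right)} = \frac{\left(0 + 2\right) \left(-5\right)}{4} = \frac{2 \left(-5\right)}{4} = \frac{1}{4} \left(-10\right) = - \frac{5}{2}$)
$V = 480$ ($V = \frac{\left(-2\right) \left(-10\right) \frac{1}{\frac{1}{48}}}{2} = \frac{20 \cdot 48}{2} = \frac{1}{2} \cdot 960 = 480$)
$\left(\left(N{\left(6,-1 \right)} - V\right) + M{\left(1 \right)}\right)^{2} = \left(\left(- \frac{5}{2} - 480\right) + 1^{2}\right)^{2} = \left(\left(- \frac{5}{2} - 480\right) + 1\right)^{2} = \left(- \frac{965}{2} + 1\right)^{2} = \left(- \frac{963}{2}\right)^{2} = \frac{927369}{4}$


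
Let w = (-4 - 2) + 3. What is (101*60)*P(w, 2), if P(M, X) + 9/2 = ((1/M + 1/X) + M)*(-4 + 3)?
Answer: -10100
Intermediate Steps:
w = -3 (w = -6 + 3 = -3)
P(M, X) = -9/2 - M - 1/M - 1/X (P(M, X) = -9/2 + ((1/M + 1/X) + M)*(-4 + 3) = -9/2 + ((1/M + 1/X) + M)*(-1) = -9/2 + (M + 1/M + 1/X)*(-1) = -9/2 + (-M - 1/M - 1/X) = -9/2 - M - 1/M - 1/X)
(101*60)*P(w, 2) = (101*60)*(-9/2 - 1*(-3) - 1/(-3) - 1/2) = 6060*(-9/2 + 3 - 1*(-⅓) - 1*½) = 6060*(-9/2 + 3 + ⅓ - ½) = 6060*(-5/3) = -10100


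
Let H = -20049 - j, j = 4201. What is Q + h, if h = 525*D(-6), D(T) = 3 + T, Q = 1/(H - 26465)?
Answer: -79876126/50715 ≈ -1575.0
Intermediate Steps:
H = -24250 (H = -20049 - 1*4201 = -20049 - 4201 = -24250)
Q = -1/50715 (Q = 1/(-24250 - 26465) = 1/(-50715) = -1/50715 ≈ -1.9718e-5)
h = -1575 (h = 525*(3 - 6) = 525*(-3) = -1575)
Q + h = -1/50715 - 1575 = -79876126/50715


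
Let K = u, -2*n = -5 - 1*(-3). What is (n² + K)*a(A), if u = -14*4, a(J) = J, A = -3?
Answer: 165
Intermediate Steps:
n = 1 (n = -(-5 - 1*(-3))/2 = -(-5 + 3)/2 = -½*(-2) = 1)
u = -56
K = -56
(n² + K)*a(A) = (1² - 56)*(-3) = (1 - 56)*(-3) = -55*(-3) = 165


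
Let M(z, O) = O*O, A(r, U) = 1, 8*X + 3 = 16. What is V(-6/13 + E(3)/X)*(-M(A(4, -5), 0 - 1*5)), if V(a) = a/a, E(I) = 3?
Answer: -25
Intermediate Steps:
X = 13/8 (X = -3/8 + (1/8)*16 = -3/8 + 2 = 13/8 ≈ 1.6250)
M(z, O) = O**2
V(a) = 1
V(-6/13 + E(3)/X)*(-M(A(4, -5), 0 - 1*5)) = 1*(-(0 - 1*5)**2) = 1*(-(0 - 5)**2) = 1*(-1*(-5)**2) = 1*(-1*25) = 1*(-25) = -25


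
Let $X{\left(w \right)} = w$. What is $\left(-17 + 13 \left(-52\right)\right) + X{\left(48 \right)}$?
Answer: $-645$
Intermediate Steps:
$\left(-17 + 13 \left(-52\right)\right) + X{\left(48 \right)} = \left(-17 + 13 \left(-52\right)\right) + 48 = \left(-17 - 676\right) + 48 = -693 + 48 = -645$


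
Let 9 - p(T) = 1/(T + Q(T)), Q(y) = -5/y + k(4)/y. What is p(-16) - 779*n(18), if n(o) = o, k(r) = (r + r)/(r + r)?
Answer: -882815/63 ≈ -14013.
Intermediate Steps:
k(r) = 1 (k(r) = (2*r)/((2*r)) = (2*r)*(1/(2*r)) = 1)
Q(y) = -4/y (Q(y) = -5/y + 1/y = -4/y)
p(T) = 9 - 1/(T - 4/T)
p(-16) - 779*n(18) = (-36 - 16*(-1 + 9*(-16)))/(-4 + (-16)**2) - 779*18 = (-36 - 16*(-1 - 144))/(-4 + 256) - 14022 = (-36 - 16*(-145))/252 - 14022 = (-36 + 2320)/252 - 14022 = (1/252)*2284 - 14022 = 571/63 - 14022 = -882815/63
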